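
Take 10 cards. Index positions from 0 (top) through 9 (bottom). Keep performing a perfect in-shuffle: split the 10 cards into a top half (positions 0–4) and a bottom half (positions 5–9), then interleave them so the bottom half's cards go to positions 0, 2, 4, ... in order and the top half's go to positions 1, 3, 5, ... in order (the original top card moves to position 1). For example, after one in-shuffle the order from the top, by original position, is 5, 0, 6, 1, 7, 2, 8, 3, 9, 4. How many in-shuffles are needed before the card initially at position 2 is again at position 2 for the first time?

10

Follow position 2 under repeated in-shuffles:
2 → 5 → 0 → 1 → 3 → 7 → 4 → 9 → 8 → 6 → 2
It first returns after 10 in-shuffles.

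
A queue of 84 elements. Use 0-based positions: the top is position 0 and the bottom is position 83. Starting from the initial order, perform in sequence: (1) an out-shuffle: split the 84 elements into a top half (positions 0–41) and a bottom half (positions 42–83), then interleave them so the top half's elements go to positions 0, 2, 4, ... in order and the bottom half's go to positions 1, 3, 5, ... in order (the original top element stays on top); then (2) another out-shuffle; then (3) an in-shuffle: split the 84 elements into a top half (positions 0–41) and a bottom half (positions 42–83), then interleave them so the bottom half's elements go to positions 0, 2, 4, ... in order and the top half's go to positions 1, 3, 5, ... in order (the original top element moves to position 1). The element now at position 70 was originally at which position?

Undo the operations in reverse order, starting from position 70:
  undo op 3 (in-shuffle, from bottom half): 70 ← 77
  undo op 2 (out-shuffle, from bottom half): 77 ← 80
  undo op 1 (out-shuffle, from top half): 80 ← 40
So the element at position 70 came from original position 40.

40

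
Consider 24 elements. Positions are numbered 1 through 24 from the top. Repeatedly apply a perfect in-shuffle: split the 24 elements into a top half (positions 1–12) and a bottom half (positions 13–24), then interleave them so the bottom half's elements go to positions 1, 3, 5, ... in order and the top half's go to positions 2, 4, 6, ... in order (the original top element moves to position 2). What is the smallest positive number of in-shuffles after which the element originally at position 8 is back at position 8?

20

Follow position 8 under repeated in-shuffles:
8 → 16 → 7 → 14 → 3 → 6 → 12 → 24 → 23 → 21 → 17 → 9 → 18 → 11 → 22 → 19 → 13 → 1 → 2 → 4 → 8
It first returns after 20 in-shuffles.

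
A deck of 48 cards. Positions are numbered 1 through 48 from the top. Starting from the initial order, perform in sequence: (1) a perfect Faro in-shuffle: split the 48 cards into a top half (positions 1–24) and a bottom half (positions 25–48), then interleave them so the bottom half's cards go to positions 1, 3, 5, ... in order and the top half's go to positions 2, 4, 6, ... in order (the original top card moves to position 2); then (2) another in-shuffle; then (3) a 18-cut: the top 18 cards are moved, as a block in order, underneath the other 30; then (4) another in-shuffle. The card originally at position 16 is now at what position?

41

Track the card from position 16 forward through each operation:
  after op 1 (in-shuffle): 16 → 32
  after op 2 (in-shuffle): 32 → 15
  after op 3 (cut 18): 15 → 45
  after op 4 (in-shuffle): 45 → 41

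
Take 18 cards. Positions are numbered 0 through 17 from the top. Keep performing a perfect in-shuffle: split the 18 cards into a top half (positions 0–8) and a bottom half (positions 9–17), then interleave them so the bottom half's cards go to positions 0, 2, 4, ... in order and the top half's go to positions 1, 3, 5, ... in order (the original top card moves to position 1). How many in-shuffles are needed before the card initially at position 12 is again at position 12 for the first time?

Follow position 12 under repeated in-shuffles:
12 → 6 → 13 → 8 → 17 → 16 → 14 → 10 → 2 → 5 → 11 → 4 → 9 → 0 → 1 → 3 → 7 → 15 → 12
It first returns after 18 in-shuffles.

18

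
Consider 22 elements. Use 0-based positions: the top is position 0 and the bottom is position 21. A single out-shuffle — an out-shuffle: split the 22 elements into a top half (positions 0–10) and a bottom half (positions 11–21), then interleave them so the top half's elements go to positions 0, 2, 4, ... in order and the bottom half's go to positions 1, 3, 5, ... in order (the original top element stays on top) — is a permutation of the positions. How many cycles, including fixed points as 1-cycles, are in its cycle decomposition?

7

Trace each unvisited position around until it returns:
(0) (1 2 4 8 16 11) (3 6 12) (5 10 20 19 17 13) (7 14) (9 18 15) (21)
7 cycles in total.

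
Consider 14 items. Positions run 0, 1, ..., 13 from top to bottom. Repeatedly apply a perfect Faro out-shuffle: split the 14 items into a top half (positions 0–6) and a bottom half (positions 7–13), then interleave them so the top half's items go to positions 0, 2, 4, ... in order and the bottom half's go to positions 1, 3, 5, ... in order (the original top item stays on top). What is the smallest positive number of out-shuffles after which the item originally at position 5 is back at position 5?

Follow position 5 under repeated out-shuffles:
5 → 10 → 7 → 1 → 2 → 4 → 8 → 3 → 6 → 12 → 11 → 9 → 5
It first returns after 12 out-shuffles.

12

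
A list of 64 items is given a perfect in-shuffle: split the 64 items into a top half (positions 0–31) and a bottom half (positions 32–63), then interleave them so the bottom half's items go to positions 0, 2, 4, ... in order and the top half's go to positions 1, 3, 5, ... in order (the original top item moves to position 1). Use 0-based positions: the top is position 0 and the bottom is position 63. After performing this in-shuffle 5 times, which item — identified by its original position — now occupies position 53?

Work backwards from position 53, undoing one in-shuffle at a time:
53 ← 26 ← 45 ← 22 ← 43 ← 21
So the item now at position 53 started at position 21.

21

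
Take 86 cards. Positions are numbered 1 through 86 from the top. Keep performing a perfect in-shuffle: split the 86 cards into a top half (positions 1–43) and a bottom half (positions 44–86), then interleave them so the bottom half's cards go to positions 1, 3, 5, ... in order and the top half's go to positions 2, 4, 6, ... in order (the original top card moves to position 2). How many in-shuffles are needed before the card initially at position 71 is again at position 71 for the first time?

Follow position 71 under repeated in-shuffles:
71 → 55 → 23 → 46 → 5 → 10 → 20 → 40 → ... → 71 (length 28)
It first returns after 28 in-shuffles.

28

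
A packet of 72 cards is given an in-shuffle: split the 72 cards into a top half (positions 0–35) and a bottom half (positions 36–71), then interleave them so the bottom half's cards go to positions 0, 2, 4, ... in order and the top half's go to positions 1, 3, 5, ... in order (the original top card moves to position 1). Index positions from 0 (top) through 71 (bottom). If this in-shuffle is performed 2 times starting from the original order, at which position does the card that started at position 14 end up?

Track the card's position through each in-shuffle:
14 → 29 → 59

59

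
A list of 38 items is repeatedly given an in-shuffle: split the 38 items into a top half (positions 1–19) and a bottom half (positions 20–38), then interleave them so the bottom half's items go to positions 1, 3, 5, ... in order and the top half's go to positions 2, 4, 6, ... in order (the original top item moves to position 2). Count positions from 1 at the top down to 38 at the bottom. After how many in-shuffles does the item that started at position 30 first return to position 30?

Follow position 30 under repeated in-shuffles:
30 → 21 → 3 → 6 → 12 → 24 → 9 → 18 → 36 → 33 → 27 → 15 → 30
It first returns after 12 in-shuffles.

12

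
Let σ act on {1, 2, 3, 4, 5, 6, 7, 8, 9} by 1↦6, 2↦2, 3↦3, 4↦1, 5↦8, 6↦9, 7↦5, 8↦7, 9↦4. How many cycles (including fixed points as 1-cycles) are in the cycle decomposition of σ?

Cycle decomposition: (1 6 9 4) (2) (3) (5 8 7).
4 cycles.

4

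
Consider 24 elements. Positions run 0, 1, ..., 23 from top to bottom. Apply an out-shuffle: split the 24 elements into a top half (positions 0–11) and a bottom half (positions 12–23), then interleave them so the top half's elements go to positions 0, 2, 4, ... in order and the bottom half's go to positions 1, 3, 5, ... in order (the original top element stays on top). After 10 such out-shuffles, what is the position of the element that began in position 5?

14

Track the element's position through each out-shuffle:
5 → 10 → 20 → 17 → 11 → 22 → 21 → 19 → 15 → 7 → 14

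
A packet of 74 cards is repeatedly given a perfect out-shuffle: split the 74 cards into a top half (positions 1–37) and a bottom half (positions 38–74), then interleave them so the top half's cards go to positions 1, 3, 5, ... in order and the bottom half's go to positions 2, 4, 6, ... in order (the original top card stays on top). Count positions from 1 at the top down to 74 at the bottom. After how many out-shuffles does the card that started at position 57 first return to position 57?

Follow position 57 under repeated out-shuffles:
57 → 40 → 6 → 11 → 21 → 41 → 8 → 15 → 29 → 57
It first returns after 9 out-shuffles.

9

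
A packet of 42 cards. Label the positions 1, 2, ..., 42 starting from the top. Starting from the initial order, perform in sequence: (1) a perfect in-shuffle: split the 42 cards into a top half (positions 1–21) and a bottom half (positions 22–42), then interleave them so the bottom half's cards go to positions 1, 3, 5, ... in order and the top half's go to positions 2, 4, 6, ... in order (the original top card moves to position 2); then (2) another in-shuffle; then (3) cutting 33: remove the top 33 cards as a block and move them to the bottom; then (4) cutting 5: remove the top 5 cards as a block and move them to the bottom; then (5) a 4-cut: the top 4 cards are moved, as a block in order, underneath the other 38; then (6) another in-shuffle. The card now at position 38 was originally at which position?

Undo the operations in reverse order, starting from position 38:
  undo op 6 (in-shuffle, from top half): 38 ← 19
  undo op 5 (cut 4): 19 ← 23
  undo op 4 (cut 5): 23 ← 28
  undo op 3 (cut 33): 28 ← 19
  undo op 2 (in-shuffle, from bottom half): 19 ← 31
  undo op 1 (in-shuffle, from bottom half): 31 ← 37
So the card at position 38 came from original position 37.

37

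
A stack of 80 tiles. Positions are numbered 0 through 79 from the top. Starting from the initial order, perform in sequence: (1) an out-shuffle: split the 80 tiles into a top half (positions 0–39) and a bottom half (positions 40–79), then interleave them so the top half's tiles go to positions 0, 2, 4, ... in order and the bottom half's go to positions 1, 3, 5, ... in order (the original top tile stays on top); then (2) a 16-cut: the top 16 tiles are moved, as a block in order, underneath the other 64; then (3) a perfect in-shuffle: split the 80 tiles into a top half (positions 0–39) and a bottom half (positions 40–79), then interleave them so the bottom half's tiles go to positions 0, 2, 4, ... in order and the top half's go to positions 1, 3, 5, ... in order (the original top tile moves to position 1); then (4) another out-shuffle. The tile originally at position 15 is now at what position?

58

Track the tile from position 15 forward through each operation:
  after op 1 (out-shuffle): 15 → 30
  after op 2 (cut 16): 30 → 14
  after op 3 (in-shuffle): 14 → 29
  after op 4 (out-shuffle): 29 → 58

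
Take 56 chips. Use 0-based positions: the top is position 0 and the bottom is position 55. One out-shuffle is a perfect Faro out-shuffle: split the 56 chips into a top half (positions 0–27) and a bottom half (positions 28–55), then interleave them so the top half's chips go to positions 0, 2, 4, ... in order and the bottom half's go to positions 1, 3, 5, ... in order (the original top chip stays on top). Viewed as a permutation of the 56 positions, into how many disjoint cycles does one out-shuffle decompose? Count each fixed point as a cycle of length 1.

Trace each unvisited position around until it returns:
(0) (1 2 4 8 16 32 ... len 20) (3 6 12 24 48 41 ... len 20) (5 10 20 40 25 50 45 35 15 30) (11 22 44 33) (55)
6 cycles in total.

6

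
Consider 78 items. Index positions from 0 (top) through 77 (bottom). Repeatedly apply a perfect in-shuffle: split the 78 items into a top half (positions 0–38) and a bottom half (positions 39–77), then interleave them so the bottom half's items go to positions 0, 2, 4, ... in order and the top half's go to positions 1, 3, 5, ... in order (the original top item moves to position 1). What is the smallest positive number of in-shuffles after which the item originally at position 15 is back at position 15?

39

Follow position 15 under repeated in-shuffles:
15 → 31 → 63 → 48 → 18 → 37 → 75 → 72 → ... → 15 (length 39)
It first returns after 39 in-shuffles.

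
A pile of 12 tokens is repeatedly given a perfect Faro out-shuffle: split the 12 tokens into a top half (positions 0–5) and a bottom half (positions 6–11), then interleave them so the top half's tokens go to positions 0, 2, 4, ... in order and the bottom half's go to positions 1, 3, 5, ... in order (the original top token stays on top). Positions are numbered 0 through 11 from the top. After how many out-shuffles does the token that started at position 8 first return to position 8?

Follow position 8 under repeated out-shuffles:
8 → 5 → 10 → 9 → 7 → 3 → 6 → 1 → 2 → 4 → 8
It first returns after 10 out-shuffles.

10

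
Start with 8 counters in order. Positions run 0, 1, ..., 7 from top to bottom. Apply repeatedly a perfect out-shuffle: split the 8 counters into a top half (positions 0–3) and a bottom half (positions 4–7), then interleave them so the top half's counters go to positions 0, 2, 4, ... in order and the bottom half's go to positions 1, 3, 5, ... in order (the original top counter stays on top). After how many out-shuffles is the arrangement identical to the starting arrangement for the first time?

3

The out-shuffle permutes the 8 positions with cycle lengths [1, 1, 3, 3].
Every counter is home exactly when every cycle has completed a whole number of laps, i.e. after lcm(1, 3) = 3 out-shuffles.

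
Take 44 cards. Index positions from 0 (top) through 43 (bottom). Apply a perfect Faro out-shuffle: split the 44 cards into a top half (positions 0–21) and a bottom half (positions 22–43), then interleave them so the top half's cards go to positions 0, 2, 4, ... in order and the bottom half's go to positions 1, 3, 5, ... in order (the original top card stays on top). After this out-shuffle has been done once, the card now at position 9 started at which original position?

Work backwards from position 9, undoing one out-shuffle at a time:
9 ← 26
So the card now at position 9 started at position 26.

26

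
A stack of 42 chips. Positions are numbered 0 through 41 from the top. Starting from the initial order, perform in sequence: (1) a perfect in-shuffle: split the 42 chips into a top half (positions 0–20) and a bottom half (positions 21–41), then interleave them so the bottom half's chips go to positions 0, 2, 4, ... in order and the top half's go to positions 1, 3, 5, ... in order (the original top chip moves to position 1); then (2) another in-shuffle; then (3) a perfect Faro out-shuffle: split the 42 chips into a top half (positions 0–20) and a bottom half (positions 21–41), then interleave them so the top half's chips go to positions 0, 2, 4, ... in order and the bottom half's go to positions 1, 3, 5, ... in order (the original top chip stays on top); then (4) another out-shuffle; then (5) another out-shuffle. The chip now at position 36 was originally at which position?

27

Undo the operations in reverse order, starting from position 36:
  undo op 5 (out-shuffle, from top half): 36 ← 18
  undo op 4 (out-shuffle, from top half): 18 ← 9
  undo op 3 (out-shuffle, from bottom half): 9 ← 25
  undo op 2 (in-shuffle, from top half): 25 ← 12
  undo op 1 (in-shuffle, from bottom half): 12 ← 27
So the chip at position 36 came from original position 27.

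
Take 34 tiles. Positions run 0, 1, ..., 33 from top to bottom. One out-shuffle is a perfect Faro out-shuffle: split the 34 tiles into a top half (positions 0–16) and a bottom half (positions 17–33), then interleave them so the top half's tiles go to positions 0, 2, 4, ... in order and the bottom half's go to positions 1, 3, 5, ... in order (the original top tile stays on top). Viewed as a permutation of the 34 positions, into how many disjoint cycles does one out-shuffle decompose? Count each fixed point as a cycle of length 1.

6

Trace each unvisited position around until it returns:
(0) (1 2 4 8 16 32 31 29 25 17) (3 6 12 24 15 30 27 21 9 18) (5 10 20 7 14 28 23 13 26 19) (11 22) (33)
6 cycles in total.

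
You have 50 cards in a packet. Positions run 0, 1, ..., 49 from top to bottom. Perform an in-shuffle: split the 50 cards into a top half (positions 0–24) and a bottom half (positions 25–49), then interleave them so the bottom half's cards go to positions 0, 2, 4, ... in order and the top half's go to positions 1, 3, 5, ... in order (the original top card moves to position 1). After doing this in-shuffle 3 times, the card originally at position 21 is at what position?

22

Track the card's position through each in-shuffle:
21 → 43 → 36 → 22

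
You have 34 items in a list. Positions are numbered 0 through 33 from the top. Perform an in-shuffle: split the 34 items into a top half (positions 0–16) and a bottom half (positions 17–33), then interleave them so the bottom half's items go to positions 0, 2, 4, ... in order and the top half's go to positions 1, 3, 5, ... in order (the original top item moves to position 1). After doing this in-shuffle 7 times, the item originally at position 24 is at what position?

Track the item's position through each in-shuffle:
24 → 14 → 29 → 24 → 14 → 29 → 24 → 14

14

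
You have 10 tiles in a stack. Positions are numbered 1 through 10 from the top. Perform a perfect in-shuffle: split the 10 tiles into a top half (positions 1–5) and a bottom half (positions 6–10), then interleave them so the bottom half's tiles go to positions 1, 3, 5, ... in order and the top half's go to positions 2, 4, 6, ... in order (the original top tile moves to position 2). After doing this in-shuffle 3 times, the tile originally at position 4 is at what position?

10

Track the tile's position through each in-shuffle:
4 → 8 → 5 → 10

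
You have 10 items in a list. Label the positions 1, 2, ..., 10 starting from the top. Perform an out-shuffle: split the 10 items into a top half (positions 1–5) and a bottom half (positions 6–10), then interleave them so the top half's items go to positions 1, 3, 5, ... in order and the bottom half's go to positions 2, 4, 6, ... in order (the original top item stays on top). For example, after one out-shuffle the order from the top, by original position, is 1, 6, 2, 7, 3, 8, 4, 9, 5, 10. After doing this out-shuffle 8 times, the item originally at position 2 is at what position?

5

Track the item's position through each out-shuffle:
2 → 3 → 5 → 9 → 8 → 6 → 2 → 3 → 5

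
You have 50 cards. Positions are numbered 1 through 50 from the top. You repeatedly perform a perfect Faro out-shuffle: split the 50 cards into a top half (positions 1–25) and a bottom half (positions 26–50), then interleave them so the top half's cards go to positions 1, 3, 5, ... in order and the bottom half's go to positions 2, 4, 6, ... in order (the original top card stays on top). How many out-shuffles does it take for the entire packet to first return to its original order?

21

The out-shuffle permutes the 50 positions with cycle lengths [1, 1, 3, 3, 21, 21].
Every card is home exactly when every cycle has completed a whole number of laps, i.e. after lcm(1, 3, 21) = 21 out-shuffles.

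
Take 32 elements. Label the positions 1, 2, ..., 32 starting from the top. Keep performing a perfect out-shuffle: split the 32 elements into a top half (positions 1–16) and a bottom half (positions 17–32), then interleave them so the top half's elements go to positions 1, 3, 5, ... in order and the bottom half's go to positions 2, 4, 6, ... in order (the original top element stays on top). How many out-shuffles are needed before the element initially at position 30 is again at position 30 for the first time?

Follow position 30 under repeated out-shuffles:
30 → 28 → 24 → 16 → 31 → 30
It first returns after 5 out-shuffles.

5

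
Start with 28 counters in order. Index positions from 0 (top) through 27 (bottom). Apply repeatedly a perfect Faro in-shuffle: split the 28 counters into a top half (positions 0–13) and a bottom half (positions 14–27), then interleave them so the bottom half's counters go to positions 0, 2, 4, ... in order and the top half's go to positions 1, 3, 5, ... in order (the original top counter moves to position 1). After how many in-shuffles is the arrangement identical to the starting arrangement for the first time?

28

The in-shuffle permutes the 28 positions with cycle lengths [28].
Every counter is home exactly when every cycle has completed a whole number of laps, i.e. after lcm(28) = 28 in-shuffles.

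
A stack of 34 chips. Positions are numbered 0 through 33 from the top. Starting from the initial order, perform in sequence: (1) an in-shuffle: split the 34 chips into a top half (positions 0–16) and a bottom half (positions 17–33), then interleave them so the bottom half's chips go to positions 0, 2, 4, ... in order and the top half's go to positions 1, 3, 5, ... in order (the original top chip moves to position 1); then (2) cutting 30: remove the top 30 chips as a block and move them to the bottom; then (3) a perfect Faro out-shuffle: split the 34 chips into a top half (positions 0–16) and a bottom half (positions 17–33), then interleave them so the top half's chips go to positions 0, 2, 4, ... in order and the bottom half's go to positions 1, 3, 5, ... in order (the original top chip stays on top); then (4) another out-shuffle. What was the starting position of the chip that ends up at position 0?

Undo the operations in reverse order, starting from position 0:
  undo op 4 (out-shuffle, from top half): 0 ← 0
  undo op 3 (out-shuffle, from top half): 0 ← 0
  undo op 2 (cut 30): 0 ← 30
  undo op 1 (in-shuffle, from bottom half): 30 ← 32
So the chip at position 0 came from original position 32.

32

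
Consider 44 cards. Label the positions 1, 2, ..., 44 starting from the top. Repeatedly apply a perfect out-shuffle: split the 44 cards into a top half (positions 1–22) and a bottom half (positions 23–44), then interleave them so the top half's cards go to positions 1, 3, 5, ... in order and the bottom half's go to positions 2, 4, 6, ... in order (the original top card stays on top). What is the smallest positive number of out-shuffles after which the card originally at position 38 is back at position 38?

Follow position 38 under repeated out-shuffles:
38 → 32 → 20 → 39 → 34 → 24 → 4 → 7 → 13 → 25 → 6 → 11 → 21 → 41 → 38
It first returns after 14 out-shuffles.

14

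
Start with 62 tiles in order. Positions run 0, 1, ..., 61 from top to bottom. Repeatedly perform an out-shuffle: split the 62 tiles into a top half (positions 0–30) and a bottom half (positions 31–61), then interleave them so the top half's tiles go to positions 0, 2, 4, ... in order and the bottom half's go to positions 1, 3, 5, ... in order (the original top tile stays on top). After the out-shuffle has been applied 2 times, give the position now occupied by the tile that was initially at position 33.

10

Track the tile's position through each out-shuffle:
33 → 5 → 10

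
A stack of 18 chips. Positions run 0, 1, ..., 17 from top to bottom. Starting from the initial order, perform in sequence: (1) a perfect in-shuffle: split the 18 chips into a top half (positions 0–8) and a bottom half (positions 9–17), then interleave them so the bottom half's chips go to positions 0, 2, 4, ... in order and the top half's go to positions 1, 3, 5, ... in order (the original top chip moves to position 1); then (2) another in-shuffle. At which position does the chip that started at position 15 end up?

Track the chip from position 15 forward through each operation:
  after op 1 (in-shuffle): 15 → 12
  after op 2 (in-shuffle): 12 → 6

6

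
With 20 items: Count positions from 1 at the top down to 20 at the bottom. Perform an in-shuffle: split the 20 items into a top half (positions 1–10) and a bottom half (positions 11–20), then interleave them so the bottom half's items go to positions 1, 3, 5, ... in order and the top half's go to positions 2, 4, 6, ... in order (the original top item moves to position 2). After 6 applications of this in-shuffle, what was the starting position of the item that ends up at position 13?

Work backwards from position 13, undoing one in-shuffle at a time:
13 ← 17 ← 19 ← 20 ← 10 ← 5 ← 13
So the item now at position 13 started at position 13.

13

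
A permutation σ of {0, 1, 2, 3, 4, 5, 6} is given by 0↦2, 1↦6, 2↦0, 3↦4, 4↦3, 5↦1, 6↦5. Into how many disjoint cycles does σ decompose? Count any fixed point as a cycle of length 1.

Cycle decomposition: (0 2) (1 6 5) (3 4).
3 cycles.

3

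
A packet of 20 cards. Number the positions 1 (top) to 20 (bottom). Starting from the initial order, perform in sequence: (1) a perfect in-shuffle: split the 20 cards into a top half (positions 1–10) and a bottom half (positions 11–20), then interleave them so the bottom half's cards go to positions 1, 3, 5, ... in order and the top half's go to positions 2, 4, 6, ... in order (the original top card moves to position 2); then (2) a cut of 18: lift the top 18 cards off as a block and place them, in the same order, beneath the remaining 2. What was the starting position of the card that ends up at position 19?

Undo the operations in reverse order, starting from position 19:
  undo op 2 (cut 18): 19 ← 17
  undo op 1 (in-shuffle, from bottom half): 17 ← 19
So the card at position 19 came from original position 19.

19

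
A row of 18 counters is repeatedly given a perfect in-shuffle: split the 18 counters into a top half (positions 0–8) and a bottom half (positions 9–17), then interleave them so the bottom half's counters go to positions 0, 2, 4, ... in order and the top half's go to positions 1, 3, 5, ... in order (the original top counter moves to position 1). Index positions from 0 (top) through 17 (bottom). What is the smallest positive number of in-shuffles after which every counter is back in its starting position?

18

The in-shuffle permutes the 18 positions with cycle lengths [18].
Every counter is home exactly when every cycle has completed a whole number of laps, i.e. after lcm(18) = 18 in-shuffles.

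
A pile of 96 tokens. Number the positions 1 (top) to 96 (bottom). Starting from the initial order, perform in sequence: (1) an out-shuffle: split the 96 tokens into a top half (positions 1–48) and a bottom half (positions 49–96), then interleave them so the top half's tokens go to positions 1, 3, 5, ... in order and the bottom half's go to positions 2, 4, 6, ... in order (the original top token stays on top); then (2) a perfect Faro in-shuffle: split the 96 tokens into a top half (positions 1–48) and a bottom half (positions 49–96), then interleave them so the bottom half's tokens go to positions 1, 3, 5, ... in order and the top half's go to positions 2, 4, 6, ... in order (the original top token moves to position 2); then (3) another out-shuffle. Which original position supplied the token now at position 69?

Undo the operations in reverse order, starting from position 69:
  undo op 3 (out-shuffle, from top half): 69 ← 35
  undo op 2 (in-shuffle, from bottom half): 35 ← 66
  undo op 1 (out-shuffle, from bottom half): 66 ← 81
So the token at position 69 came from original position 81.

81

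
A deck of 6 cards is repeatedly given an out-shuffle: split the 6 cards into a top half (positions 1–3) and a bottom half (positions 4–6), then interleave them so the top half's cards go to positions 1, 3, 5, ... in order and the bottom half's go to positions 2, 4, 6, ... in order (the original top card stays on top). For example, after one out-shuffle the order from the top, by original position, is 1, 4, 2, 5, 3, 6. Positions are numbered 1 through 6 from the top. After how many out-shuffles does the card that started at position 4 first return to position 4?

Follow position 4 under repeated out-shuffles:
4 → 2 → 3 → 5 → 4
It first returns after 4 out-shuffles.

4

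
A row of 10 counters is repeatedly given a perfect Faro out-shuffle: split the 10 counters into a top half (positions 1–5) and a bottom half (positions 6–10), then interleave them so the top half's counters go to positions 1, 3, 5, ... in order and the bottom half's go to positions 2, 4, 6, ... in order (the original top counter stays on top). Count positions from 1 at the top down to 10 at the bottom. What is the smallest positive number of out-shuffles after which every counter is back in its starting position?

6

The out-shuffle permutes the 10 positions with cycle lengths [1, 1, 2, 6].
Every counter is home exactly when every cycle has completed a whole number of laps, i.e. after lcm(1, 2, 6) = 6 out-shuffles.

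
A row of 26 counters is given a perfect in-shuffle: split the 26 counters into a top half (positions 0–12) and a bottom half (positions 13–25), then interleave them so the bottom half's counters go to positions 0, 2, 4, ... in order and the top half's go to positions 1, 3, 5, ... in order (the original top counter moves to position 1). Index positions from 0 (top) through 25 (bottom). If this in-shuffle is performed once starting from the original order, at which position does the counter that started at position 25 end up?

Track the counter's position through each in-shuffle:
25 → 24

24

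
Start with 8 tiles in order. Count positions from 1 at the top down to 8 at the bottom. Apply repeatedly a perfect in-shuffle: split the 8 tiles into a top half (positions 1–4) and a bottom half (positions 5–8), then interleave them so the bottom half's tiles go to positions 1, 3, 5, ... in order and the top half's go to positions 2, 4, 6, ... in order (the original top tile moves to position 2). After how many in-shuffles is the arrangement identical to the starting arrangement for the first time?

6

The in-shuffle permutes the 8 positions with cycle lengths [2, 6].
Every tile is home exactly when every cycle has completed a whole number of laps, i.e. after lcm(2, 6) = 6 in-shuffles.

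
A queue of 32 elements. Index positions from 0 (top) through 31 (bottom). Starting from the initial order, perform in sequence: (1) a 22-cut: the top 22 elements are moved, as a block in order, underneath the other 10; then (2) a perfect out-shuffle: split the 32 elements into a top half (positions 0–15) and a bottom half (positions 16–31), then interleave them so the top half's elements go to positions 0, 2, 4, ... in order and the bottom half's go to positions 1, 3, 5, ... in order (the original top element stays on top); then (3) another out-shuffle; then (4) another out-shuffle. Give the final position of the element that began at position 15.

14

Track the element from position 15 forward through each operation:
  after op 1 (cut 22): 15 → 25
  after op 2 (out-shuffle): 25 → 19
  after op 3 (out-shuffle): 19 → 7
  after op 4 (out-shuffle): 7 → 14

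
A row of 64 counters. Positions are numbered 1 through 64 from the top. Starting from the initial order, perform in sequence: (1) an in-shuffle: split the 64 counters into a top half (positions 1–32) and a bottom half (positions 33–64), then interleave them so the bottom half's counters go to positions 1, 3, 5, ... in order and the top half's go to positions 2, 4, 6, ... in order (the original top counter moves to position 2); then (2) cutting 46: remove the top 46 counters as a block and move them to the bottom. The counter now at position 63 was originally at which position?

55

Undo the operations in reverse order, starting from position 63:
  undo op 2 (cut 46): 63 ← 45
  undo op 1 (in-shuffle, from bottom half): 45 ← 55
So the counter at position 63 came from original position 55.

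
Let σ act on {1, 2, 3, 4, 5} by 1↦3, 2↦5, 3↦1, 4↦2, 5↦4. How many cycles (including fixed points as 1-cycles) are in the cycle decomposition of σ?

Cycle decomposition: (1 3) (2 5 4).
2 cycles.

2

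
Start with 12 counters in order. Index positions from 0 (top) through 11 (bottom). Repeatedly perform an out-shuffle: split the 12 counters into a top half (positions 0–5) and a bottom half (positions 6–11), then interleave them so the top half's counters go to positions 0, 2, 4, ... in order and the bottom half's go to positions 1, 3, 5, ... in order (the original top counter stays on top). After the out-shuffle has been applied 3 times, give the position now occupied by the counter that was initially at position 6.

4

Track the counter's position through each out-shuffle:
6 → 1 → 2 → 4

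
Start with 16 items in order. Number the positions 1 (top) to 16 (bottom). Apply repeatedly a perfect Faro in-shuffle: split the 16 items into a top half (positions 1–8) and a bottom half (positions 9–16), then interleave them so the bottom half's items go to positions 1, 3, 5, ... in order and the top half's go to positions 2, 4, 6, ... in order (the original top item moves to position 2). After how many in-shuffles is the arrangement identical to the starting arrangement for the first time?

The in-shuffle permutes the 16 positions with cycle lengths [8, 8].
Every item is home exactly when every cycle has completed a whole number of laps, i.e. after lcm(8) = 8 in-shuffles.

8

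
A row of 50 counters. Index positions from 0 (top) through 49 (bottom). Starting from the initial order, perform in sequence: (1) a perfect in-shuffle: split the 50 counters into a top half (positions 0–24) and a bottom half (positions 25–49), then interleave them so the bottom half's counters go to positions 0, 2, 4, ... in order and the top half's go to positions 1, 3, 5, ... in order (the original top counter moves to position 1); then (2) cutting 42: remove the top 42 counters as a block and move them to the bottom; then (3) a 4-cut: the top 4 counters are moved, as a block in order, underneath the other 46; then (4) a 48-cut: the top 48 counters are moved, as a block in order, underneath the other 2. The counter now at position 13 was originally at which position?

3

Undo the operations in reverse order, starting from position 13:
  undo op 4 (cut 48): 13 ← 11
  undo op 3 (cut 4): 11 ← 15
  undo op 2 (cut 42): 15 ← 7
  undo op 1 (in-shuffle, from top half): 7 ← 3
So the counter at position 13 came from original position 3.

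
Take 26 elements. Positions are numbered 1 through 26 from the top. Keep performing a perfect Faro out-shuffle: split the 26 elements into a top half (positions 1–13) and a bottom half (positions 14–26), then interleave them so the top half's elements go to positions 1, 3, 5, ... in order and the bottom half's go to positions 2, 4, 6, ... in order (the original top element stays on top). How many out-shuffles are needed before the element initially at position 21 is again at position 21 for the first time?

Follow position 21 under repeated out-shuffles:
21 → 16 → 6 → 11 → 21
It first returns after 4 out-shuffles.

4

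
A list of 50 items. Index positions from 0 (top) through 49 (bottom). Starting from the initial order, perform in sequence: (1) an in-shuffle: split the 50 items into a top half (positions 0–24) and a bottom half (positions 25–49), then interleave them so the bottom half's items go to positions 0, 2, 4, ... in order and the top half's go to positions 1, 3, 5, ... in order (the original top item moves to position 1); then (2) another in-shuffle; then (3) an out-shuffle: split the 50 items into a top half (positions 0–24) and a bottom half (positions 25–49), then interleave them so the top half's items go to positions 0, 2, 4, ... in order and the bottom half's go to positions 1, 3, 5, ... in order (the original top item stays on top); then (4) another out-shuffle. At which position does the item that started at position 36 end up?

33

Track the item from position 36 forward through each operation:
  after op 1 (in-shuffle): 36 → 22
  after op 2 (in-shuffle): 22 → 45
  after op 3 (out-shuffle): 45 → 41
  after op 4 (out-shuffle): 41 → 33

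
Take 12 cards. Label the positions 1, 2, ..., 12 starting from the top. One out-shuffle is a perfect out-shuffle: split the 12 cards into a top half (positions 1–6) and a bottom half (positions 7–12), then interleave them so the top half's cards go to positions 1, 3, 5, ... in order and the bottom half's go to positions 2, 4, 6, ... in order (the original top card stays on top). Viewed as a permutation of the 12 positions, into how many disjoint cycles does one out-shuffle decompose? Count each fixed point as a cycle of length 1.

Trace each unvisited position around until it returns:
(1) (2 3 5 9 6 11 10 8 4 7) (12)
3 cycles in total.

3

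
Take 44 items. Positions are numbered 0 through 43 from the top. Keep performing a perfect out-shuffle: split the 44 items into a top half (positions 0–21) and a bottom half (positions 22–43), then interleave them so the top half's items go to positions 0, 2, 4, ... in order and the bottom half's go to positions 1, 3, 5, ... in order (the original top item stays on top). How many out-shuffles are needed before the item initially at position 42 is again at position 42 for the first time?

14

Follow position 42 under repeated out-shuffles:
42 → 41 → 39 → 35 → 27 → 11 → 22 → 1 → 2 → 4 → 8 → 16 → 32 → 21 → 42
It first returns after 14 out-shuffles.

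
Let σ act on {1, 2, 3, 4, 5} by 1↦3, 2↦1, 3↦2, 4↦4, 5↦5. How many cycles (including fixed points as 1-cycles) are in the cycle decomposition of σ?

3

Cycle decomposition: (1 3 2) (4) (5).
3 cycles.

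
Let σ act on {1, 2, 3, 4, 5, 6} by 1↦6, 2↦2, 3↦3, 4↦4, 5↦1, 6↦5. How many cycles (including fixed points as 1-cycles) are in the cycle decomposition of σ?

Cycle decomposition: (1 6 5) (2) (3) (4).
4 cycles.

4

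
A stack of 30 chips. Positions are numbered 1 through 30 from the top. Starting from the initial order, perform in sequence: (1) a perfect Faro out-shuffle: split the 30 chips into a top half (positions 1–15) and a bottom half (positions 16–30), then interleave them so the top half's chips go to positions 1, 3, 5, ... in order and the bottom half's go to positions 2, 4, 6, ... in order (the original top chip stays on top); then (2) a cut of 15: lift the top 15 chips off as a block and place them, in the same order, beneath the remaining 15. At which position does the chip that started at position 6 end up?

Track the chip from position 6 forward through each operation:
  after op 1 (out-shuffle): 6 → 11
  after op 2 (cut 15): 11 → 26

26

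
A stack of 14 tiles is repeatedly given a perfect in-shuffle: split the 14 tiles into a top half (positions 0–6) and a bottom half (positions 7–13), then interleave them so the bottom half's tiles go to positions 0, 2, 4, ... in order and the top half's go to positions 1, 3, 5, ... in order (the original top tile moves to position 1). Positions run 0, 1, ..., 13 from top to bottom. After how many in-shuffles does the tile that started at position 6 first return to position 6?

4

Follow position 6 under repeated in-shuffles:
6 → 13 → 12 → 10 → 6
It first returns after 4 in-shuffles.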